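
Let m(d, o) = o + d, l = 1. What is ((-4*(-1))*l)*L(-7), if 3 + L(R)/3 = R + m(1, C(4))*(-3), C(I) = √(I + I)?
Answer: -156 - 72*√2 ≈ -257.82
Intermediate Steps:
C(I) = √2*√I (C(I) = √(2*I) = √2*√I)
m(d, o) = d + o
L(R) = -18 - 18*√2 + 3*R (L(R) = -9 + 3*(R + (1 + √2*√4)*(-3)) = -9 + 3*(R + (1 + √2*2)*(-3)) = -9 + 3*(R + (1 + 2*√2)*(-3)) = -9 + 3*(R + (-3 - 6*√2)) = -9 + 3*(-3 + R - 6*√2) = -9 + (-9 - 18*√2 + 3*R) = -18 - 18*√2 + 3*R)
((-4*(-1))*l)*L(-7) = (-4*(-1)*1)*(-18 - 18*√2 + 3*(-7)) = (4*1)*(-18 - 18*√2 - 21) = 4*(-39 - 18*√2) = -156 - 72*√2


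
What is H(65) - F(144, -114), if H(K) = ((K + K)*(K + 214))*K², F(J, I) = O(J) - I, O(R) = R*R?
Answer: 153219900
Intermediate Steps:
O(R) = R²
F(J, I) = J² - I
H(K) = 2*K³*(214 + K) (H(K) = ((2*K)*(214 + K))*K² = (2*K*(214 + K))*K² = 2*K³*(214 + K))
H(65) - F(144, -114) = 2*65³*(214 + 65) - (144² - 1*(-114)) = 2*274625*279 - (20736 + 114) = 153240750 - 1*20850 = 153240750 - 20850 = 153219900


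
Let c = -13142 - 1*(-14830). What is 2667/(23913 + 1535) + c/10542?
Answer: 35535869/134136408 ≈ 0.26492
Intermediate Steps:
c = 1688 (c = -13142 + 14830 = 1688)
2667/(23913 + 1535) + c/10542 = 2667/(23913 + 1535) + 1688/10542 = 2667/25448 + 1688*(1/10542) = 2667*(1/25448) + 844/5271 = 2667/25448 + 844/5271 = 35535869/134136408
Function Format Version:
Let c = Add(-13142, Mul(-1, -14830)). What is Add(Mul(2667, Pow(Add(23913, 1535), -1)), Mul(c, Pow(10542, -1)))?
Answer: Rational(35535869, 134136408) ≈ 0.26492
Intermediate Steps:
c = 1688 (c = Add(-13142, 14830) = 1688)
Add(Mul(2667, Pow(Add(23913, 1535), -1)), Mul(c, Pow(10542, -1))) = Add(Mul(2667, Pow(Add(23913, 1535), -1)), Mul(1688, Pow(10542, -1))) = Add(Mul(2667, Pow(25448, -1)), Mul(1688, Rational(1, 10542))) = Add(Mul(2667, Rational(1, 25448)), Rational(844, 5271)) = Add(Rational(2667, 25448), Rational(844, 5271)) = Rational(35535869, 134136408)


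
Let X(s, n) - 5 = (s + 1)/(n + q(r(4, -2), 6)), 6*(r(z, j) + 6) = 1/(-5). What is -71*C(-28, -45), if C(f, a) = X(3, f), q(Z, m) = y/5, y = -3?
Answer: -49345/143 ≈ -345.07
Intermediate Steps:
r(z, j) = -181/30 (r(z, j) = -6 + (⅙)/(-5) = -6 + (⅙)*(-⅕) = -6 - 1/30 = -181/30)
q(Z, m) = -⅗ (q(Z, m) = -3/5 = -3*⅕ = -⅗)
X(s, n) = 5 + (1 + s)/(-⅗ + n) (X(s, n) = 5 + (s + 1)/(n - ⅗) = 5 + (1 + s)/(-⅗ + n))
C(f, a) = 5*(1 + 5*f)/(-3 + 5*f) (C(f, a) = 5*(-2 + 3 + 5*f)/(-3 + 5*f) = 5*(1 + 5*f)/(-3 + 5*f))
-71*C(-28, -45) = -355*(1 + 5*(-28))/(-3 + 5*(-28)) = -355*(1 - 140)/(-3 - 140) = -355*(-139)/(-143) = -355*(-1)*(-139)/143 = -71*695/143 = -49345/143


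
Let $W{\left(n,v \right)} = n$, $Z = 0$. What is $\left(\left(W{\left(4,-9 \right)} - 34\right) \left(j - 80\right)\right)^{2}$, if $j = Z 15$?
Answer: $5760000$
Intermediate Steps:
$j = 0$ ($j = 0 \cdot 15 = 0$)
$\left(\left(W{\left(4,-9 \right)} - 34\right) \left(j - 80\right)\right)^{2} = \left(\left(4 - 34\right) \left(0 - 80\right)\right)^{2} = \left(\left(-30\right) \left(-80\right)\right)^{2} = 2400^{2} = 5760000$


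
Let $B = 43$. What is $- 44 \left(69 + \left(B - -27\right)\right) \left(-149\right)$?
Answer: $911284$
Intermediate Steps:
$- 44 \left(69 + \left(B - -27\right)\right) \left(-149\right) = - 44 \left(69 + \left(43 - -27\right)\right) \left(-149\right) = - 44 \left(69 + \left(43 + 27\right)\right) \left(-149\right) = - 44 \left(69 + 70\right) \left(-149\right) = \left(-44\right) 139 \left(-149\right) = \left(-6116\right) \left(-149\right) = 911284$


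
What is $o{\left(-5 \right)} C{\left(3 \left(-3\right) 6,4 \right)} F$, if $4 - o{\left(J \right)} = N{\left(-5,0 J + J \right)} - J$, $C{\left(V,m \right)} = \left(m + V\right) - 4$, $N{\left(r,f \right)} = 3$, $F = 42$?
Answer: $9072$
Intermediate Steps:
$C{\left(V,m \right)} = -4 + V + m$ ($C{\left(V,m \right)} = \left(V + m\right) - 4 = -4 + V + m$)
$o{\left(J \right)} = 1 + J$ ($o{\left(J \right)} = 4 - \left(3 - J\right) = 4 + \left(-3 + J\right) = 1 + J$)
$o{\left(-5 \right)} C{\left(3 \left(-3\right) 6,4 \right)} F = \left(1 - 5\right) \left(-4 + 3 \left(-3\right) 6 + 4\right) 42 = - 4 \left(-4 - 54 + 4\right) 42 = \left(-4\right) \left(-54\right) 42 = 216 \cdot 42 = 9072$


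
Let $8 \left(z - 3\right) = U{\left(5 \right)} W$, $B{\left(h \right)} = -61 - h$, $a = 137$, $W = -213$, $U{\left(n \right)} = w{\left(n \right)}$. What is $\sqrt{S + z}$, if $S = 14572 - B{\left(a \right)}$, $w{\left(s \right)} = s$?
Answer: $\frac{\sqrt{234238}}{4} \approx 121.0$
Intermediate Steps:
$U{\left(n \right)} = n$
$z = - \frac{1041}{8}$ ($z = 3 + \frac{5 \left(-213\right)}{8} = 3 + \frac{1}{8} \left(-1065\right) = 3 - \frac{1065}{8} = - \frac{1041}{8} \approx -130.13$)
$S = 14770$ ($S = 14572 - \left(-61 - 137\right) = 14572 - -198 = 14572 + 198 = 14770$)
$\sqrt{S + z} = \sqrt{14770 - \frac{1041}{8}} = \sqrt{\frac{117119}{8}} = \frac{\sqrt{234238}}{4}$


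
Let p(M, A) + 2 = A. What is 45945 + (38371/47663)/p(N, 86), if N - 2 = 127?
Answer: 183949667311/4003692 ≈ 45945.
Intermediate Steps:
N = 129 (N = 2 + 127 = 129)
p(M, A) = -2 + A
45945 + (38371/47663)/p(N, 86) = 45945 + (38371/47663)/(-2 + 86) = 45945 + (38371*(1/47663))/84 = 45945 + (38371/47663)*(1/84) = 45945 + 38371/4003692 = 183949667311/4003692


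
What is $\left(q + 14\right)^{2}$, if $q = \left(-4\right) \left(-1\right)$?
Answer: $324$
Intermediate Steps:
$q = 4$
$\left(q + 14\right)^{2} = \left(4 + 14\right)^{2} = 18^{2} = 324$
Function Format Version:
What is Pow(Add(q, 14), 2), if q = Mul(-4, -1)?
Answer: 324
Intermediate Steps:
q = 4
Pow(Add(q, 14), 2) = Pow(Add(4, 14), 2) = Pow(18, 2) = 324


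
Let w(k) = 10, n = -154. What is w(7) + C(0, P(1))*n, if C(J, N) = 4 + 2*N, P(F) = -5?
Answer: 934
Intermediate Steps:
w(7) + C(0, P(1))*n = 10 + (4 + 2*(-5))*(-154) = 10 + (4 - 10)*(-154) = 10 - 6*(-154) = 10 + 924 = 934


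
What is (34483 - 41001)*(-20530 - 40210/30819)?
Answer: 4124292397040/30819 ≈ 1.3382e+8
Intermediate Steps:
(34483 - 41001)*(-20530 - 40210/30819) = -6518*(-20530 - 40210*1/30819) = -6518*(-20530 - 40210/30819) = -6518*(-632754280/30819) = 4124292397040/30819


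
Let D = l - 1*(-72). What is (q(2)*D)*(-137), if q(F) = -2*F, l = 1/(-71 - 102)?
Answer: 6825340/173 ≈ 39453.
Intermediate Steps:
l = -1/173 (l = 1/(-173) = -1/173 ≈ -0.0057803)
D = 12455/173 (D = -1/173 - 1*(-72) = -1/173 + 72 = 12455/173 ≈ 71.994)
(q(2)*D)*(-137) = (-2*2*(12455/173))*(-137) = -4*12455/173*(-137) = -49820/173*(-137) = 6825340/173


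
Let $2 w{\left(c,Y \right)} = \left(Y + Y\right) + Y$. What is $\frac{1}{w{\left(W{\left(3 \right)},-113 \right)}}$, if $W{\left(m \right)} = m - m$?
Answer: $- \frac{2}{339} \approx -0.0058997$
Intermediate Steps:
$W{\left(m \right)} = 0$
$w{\left(c,Y \right)} = \frac{3 Y}{2}$ ($w{\left(c,Y \right)} = \frac{\left(Y + Y\right) + Y}{2} = \frac{2 Y + Y}{2} = \frac{3 Y}{2}$)
$\frac{1}{w{\left(W{\left(3 \right)},-113 \right)}} = \frac{1}{\frac{3}{2} \left(-113\right)} = \frac{1}{- \frac{339}{2}} = - \frac{2}{339}$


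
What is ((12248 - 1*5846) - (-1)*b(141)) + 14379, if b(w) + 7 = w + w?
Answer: 21056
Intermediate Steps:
b(w) = -7 + 2*w (b(w) = -7 + (w + w) = -7 + 2*w)
((12248 - 1*5846) - (-1)*b(141)) + 14379 = ((12248 - 1*5846) - (-1)*(-7 + 2*141)) + 14379 = ((12248 - 5846) - (-1)*(-7 + 282)) + 14379 = (6402 - (-1)*275) + 14379 = (6402 - 1*(-275)) + 14379 = (6402 + 275) + 14379 = 6677 + 14379 = 21056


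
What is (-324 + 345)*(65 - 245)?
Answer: -3780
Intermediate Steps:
(-324 + 345)*(65 - 245) = 21*(-180) = -3780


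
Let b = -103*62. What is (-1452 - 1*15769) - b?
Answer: -10835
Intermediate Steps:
b = -6386
(-1452 - 1*15769) - b = (-1452 - 1*15769) - 1*(-6386) = (-1452 - 15769) + 6386 = -17221 + 6386 = -10835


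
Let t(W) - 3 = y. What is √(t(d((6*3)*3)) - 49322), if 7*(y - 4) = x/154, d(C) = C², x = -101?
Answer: I*√1169556762/154 ≈ 222.07*I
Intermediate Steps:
y = 4211/1078 (y = 4 + (-101/154)/7 = 4 + (-101*1/154)/7 = 4 + (⅐)*(-101/154) = 4 - 101/1078 = 4211/1078 ≈ 3.9063)
t(W) = 7445/1078 (t(W) = 3 + 4211/1078 = 7445/1078)
√(t(d((6*3)*3)) - 49322) = √(7445/1078 - 49322) = √(-53161671/1078) = I*√1169556762/154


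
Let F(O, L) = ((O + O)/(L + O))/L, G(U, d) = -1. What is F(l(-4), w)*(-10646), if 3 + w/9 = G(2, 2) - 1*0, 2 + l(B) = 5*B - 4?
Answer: 69199/279 ≈ 248.03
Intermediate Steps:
l(B) = -6 + 5*B (l(B) = -2 + (5*B - 4) = -2 + (-4 + 5*B) = -6 + 5*B)
w = -36 (w = -27 + 9*(-1 - 1*0) = -27 + 9*(-1 + 0) = -27 + 9*(-1) = -27 - 9 = -36)
F(O, L) = 2*O/(L*(L + O)) (F(O, L) = ((2*O)/(L + O))/L = (2*O/(L + O))/L = 2*O/(L*(L + O)))
F(l(-4), w)*(-10646) = (2*(-6 + 5*(-4))/(-36*(-36 + (-6 + 5*(-4)))))*(-10646) = (2*(-6 - 20)*(-1/36)/(-36 + (-6 - 20)))*(-10646) = (2*(-26)*(-1/36)/(-36 - 26))*(-10646) = (2*(-26)*(-1/36)/(-62))*(-10646) = (2*(-26)*(-1/36)*(-1/62))*(-10646) = -13/558*(-10646) = 69199/279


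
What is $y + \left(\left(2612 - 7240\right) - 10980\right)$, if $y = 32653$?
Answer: $17045$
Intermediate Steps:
$y + \left(\left(2612 - 7240\right) - 10980\right) = 32653 + \left(\left(2612 - 7240\right) - 10980\right) = 32653 - 15608 = 17045$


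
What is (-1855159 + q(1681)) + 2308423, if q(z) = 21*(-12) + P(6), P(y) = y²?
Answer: 453048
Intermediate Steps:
q(z) = -216 (q(z) = 21*(-12) + 6² = -252 + 36 = -216)
(-1855159 + q(1681)) + 2308423 = (-1855159 - 216) + 2308423 = -1855375 + 2308423 = 453048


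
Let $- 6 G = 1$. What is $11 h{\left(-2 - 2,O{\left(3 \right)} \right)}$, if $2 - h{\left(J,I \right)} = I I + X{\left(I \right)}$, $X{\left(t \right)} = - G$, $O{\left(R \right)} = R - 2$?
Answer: $\frac{55}{6} \approx 9.1667$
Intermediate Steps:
$G = - \frac{1}{6}$ ($G = \left(- \frac{1}{6}\right) 1 = - \frac{1}{6} \approx -0.16667$)
$O{\left(R \right)} = -2 + R$ ($O{\left(R \right)} = R - 2 = -2 + R$)
$X{\left(t \right)} = \frac{1}{6}$ ($X{\left(t \right)} = \left(-1\right) \left(- \frac{1}{6}\right) = \frac{1}{6}$)
$h{\left(J,I \right)} = \frac{11}{6} - I^{2}$ ($h{\left(J,I \right)} = 2 - \left(I I + \frac{1}{6}\right) = 2 - \left(I^{2} + \frac{1}{6}\right) = 2 - \left(\frac{1}{6} + I^{2}\right) = \frac{11}{6} - I^{2}$)
$11 h{\left(-2 - 2,O{\left(3 \right)} \right)} = 11 \left(\frac{11}{6} - \left(-2 + 3\right)^{2}\right) = 11 \left(\frac{11}{6} - 1^{2}\right) = 11 \left(\frac{11}{6} - 1\right) = 11 \cdot \frac{5}{6} = \frac{55}{6}$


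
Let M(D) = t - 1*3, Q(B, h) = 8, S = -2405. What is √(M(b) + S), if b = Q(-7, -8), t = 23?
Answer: 3*I*√265 ≈ 48.836*I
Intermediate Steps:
b = 8
M(D) = 20 (M(D) = 23 - 1*3 = 23 - 3 = 20)
√(M(b) + S) = √(20 - 2405) = √(-2385) = 3*I*√265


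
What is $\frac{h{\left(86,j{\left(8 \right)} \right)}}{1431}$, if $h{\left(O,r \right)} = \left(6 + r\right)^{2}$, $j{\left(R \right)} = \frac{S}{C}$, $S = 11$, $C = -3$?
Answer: $\frac{49}{12879} \approx 0.0038046$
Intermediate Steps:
$j{\left(R \right)} = - \frac{11}{3}$ ($j{\left(R \right)} = \frac{11}{-3} = 11 \left(- \frac{1}{3}\right) = - \frac{11}{3}$)
$\frac{h{\left(86,j{\left(8 \right)} \right)}}{1431} = \frac{\left(6 - \frac{11}{3}\right)^{2}}{1431} = \left(\frac{7}{3}\right)^{2} \cdot \frac{1}{1431} = \frac{49}{9} \cdot \frac{1}{1431} = \frac{49}{12879}$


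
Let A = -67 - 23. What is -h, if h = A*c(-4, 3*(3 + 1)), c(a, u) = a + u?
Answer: 720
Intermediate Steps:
A = -90
h = -720 (h = -90*(-4 + 3*(3 + 1)) = -90*(-4 + 3*4) = -90*(-4 + 12) = -90*8 = -720)
-h = -1*(-720) = 720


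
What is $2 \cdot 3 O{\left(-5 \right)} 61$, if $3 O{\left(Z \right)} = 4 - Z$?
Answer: $1098$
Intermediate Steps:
$O{\left(Z \right)} = \frac{4}{3} - \frac{Z}{3}$ ($O{\left(Z \right)} = \frac{4 - Z}{3} = \frac{4}{3} - \frac{Z}{3}$)
$2 \cdot 3 O{\left(-5 \right)} 61 = 2 \cdot 3 \left(\frac{4}{3} - - \frac{5}{3}\right) 61 = 6 \left(\frac{4}{3} + \frac{5}{3}\right) 61 = 6 \cdot 3 \cdot 61 = 18 \cdot 61 = 1098$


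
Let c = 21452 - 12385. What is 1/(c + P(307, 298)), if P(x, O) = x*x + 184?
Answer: 1/103500 ≈ 9.6618e-6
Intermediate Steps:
c = 9067
P(x, O) = 184 + x² (P(x, O) = x² + 184 = 184 + x²)
1/(c + P(307, 298)) = 1/(9067 + (184 + 307²)) = 1/(9067 + (184 + 94249)) = 1/(9067 + 94433) = 1/103500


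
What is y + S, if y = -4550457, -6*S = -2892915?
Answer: -8136609/2 ≈ -4.0683e+6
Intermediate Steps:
S = 964305/2 (S = -1/6*(-2892915) = 964305/2 ≈ 4.8215e+5)
y + S = -4550457 + 964305/2 = -8136609/2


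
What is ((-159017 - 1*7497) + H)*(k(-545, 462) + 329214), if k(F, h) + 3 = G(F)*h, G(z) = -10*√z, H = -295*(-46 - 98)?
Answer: -40833357174 + 573037080*I*√545 ≈ -4.0833e+10 + 1.3378e+10*I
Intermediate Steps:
H = 42480 (H = -295*(-144) = 42480)
k(F, h) = -3 - 10*h*√F (k(F, h) = -3 + (-10*√F)*h = -3 - 10*h*√F)
((-159017 - 1*7497) + H)*(k(-545, 462) + 329214) = ((-159017 - 1*7497) + 42480)*((-3 - 10*462*√(-545)) + 329214) = ((-159017 - 7497) + 42480)*((-3 - 10*462*I*√545) + 329214) = (-166514 + 42480)*((-3 - 4620*I*√545) + 329214) = -124034*(329211 - 4620*I*√545) = -40833357174 + 573037080*I*√545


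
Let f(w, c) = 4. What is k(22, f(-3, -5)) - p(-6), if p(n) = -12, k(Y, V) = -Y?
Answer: -10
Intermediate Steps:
k(22, f(-3, -5)) - p(-6) = -1*22 - 1*(-12) = -22 + 12 = -10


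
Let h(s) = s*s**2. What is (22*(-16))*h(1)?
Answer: -352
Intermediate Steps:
h(s) = s**3
(22*(-16))*h(1) = (22*(-16))*1**3 = -352*1 = -352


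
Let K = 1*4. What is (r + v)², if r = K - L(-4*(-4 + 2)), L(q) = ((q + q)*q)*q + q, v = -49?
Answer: 1159929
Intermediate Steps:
K = 4
L(q) = q + 2*q³ (L(q) = ((2*q)*q)*q + q = (2*q²)*q + q = 2*q³ + q = q + 2*q³)
r = -1028 (r = 4 - (-4*(-4 + 2) + 2*(-4*(-4 + 2))³) = 4 - (-4*(-2) + 2*(-4*(-2))³) = 4 - (8 + 2*8³) = 4 - (8 + 2*512) = 4 - (8 + 1024) = 4 - 1*1032 = 4 - 1032 = -1028)
(r + v)² = (-1028 - 49)² = (-1077)² = 1159929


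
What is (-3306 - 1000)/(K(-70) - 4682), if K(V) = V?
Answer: 2153/2376 ≈ 0.90615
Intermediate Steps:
(-3306 - 1000)/(K(-70) - 4682) = (-3306 - 1000)/(-70 - 4682) = -4306/(-4752) = -4306*(-1/4752) = 2153/2376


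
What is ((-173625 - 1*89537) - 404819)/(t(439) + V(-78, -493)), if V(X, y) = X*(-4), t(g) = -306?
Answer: -667981/6 ≈ -1.1133e+5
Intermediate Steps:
V(X, y) = -4*X
((-173625 - 1*89537) - 404819)/(t(439) + V(-78, -493)) = ((-173625 - 1*89537) - 404819)/(-306 - 4*(-78)) = ((-173625 - 89537) - 404819)/(-306 + 312) = (-263162 - 404819)/6 = -667981*1/6 = -667981/6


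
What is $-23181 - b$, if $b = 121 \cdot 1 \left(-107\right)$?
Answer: $-10234$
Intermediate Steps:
$b = -12947$ ($b = 121 \left(-107\right) = -12947$)
$-23181 - b = -23181 - -12947 = -23181 + 12947 = -10234$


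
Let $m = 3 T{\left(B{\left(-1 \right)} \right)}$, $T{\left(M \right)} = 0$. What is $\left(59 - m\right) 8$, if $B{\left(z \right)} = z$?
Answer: $472$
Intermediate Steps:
$m = 0$ ($m = 3 \cdot 0 = 0$)
$\left(59 - m\right) 8 = \left(59 - 0\right) 8 = \left(59 + 0\right) 8 = 59 \cdot 8 = 472$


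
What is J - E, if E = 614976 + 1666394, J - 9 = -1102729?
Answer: -3384090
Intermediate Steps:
J = -1102720 (J = 9 - 1102729 = -1102720)
E = 2281370
J - E = -1102720 - 1*2281370 = -1102720 - 2281370 = -3384090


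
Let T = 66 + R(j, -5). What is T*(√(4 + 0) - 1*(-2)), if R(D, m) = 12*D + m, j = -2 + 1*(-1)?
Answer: 100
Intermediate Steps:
j = -3 (j = -2 - 1 = -3)
R(D, m) = m + 12*D
T = 25 (T = 66 + (-5 + 12*(-3)) = 66 + (-5 - 36) = 66 - 41 = 25)
T*(√(4 + 0) - 1*(-2)) = 25*(√(4 + 0) - 1*(-2)) = 25*(√4 + 2) = 25*(2 + 2) = 25*4 = 100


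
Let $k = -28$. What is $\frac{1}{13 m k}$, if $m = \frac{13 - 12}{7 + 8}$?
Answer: $- \frac{15}{364} \approx -0.041209$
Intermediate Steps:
$m = \frac{1}{15}$ ($m = 1 \cdot \frac{1}{15} = \frac{1}{15} \approx 0.066667$)
$\frac{1}{13 m k} = \frac{1}{13 \cdot \frac{1}{15} \left(-28\right)} = \frac{1}{\frac{13}{15} \left(-28\right)} = \frac{1}{- \frac{364}{15}} = - \frac{15}{364}$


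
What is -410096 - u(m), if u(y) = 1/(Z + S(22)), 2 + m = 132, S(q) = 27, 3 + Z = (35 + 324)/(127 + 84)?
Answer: -2223950819/5423 ≈ -4.1010e+5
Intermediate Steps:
Z = -274/211 (Z = -3 + (35 + 324)/(127 + 84) = -3 + 359/211 = -274/211 ≈ -1.2986)
m = 130 (m = -2 + 132 = 130)
u(y) = 211/5423 (u(y) = 1/(-274/211 + 27) = 1/(5423/211) = 211/5423)
-410096 - u(m) = -410096 - 1*211/5423 = -410096 - 211/5423 = -2223950819/5423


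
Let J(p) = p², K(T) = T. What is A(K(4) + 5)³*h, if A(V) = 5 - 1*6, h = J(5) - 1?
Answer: -24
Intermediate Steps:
h = 24 (h = 5² - 1 = 25 - 1 = 24)
A(V) = -1 (A(V) = 5 - 6 = -1)
A(K(4) + 5)³*h = (-1)³*24 = -1*24 = -24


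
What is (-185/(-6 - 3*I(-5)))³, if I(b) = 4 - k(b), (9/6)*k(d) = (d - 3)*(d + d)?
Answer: -6331625/2863288 ≈ -2.2113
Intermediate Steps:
k(d) = 4*d*(-3 + d)/3 (k(d) = 2*((d - 3)*(d + d))/3 = 2*((-3 + d)*(2*d))/3 = 2*(2*d*(-3 + d))/3 = 4*d*(-3 + d)/3)
I(b) = 4 - 4*b*(-3 + b)/3
(-185/(-6 - 3*I(-5)))³ = (-185/(-6 - 3*(4 - 4/3*(-5)*(-3 - 5))))³ = (-185/(-6 - 3*(4 - 4/3*(-5)*(-8))))³ = (-185/(-6 - 3*(4 - 160/3)))³ = (-185/(-6 - 3*(-148/3)))³ = (-185/(-6 + 148))³ = (-185/142)³ = -6331625/2863288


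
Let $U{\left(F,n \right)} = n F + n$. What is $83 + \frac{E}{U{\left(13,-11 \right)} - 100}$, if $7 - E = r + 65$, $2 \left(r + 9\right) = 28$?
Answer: $\frac{21145}{254} \approx 83.248$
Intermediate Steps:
$U{\left(F,n \right)} = n + F n$ ($U{\left(F,n \right)} = F n + n = n + F n$)
$r = 5$ ($r = -9 + \frac{1}{2} \cdot 28 = -9 + 14 = 5$)
$E = -63$ ($E = 7 - \left(5 + 65\right) = 7 - 70 = -63$)
$83 + \frac{E}{U{\left(13,-11 \right)} - 100} = 83 - \frac{63}{- 11 \left(1 + 13\right) - 100} = 83 - \frac{63}{\left(-11\right) 14 - 100} = 83 - \frac{63}{-154 - 100} = 83 - \frac{63}{-254} = 83 - - \frac{63}{254} = 83 + \frac{63}{254} = \frac{21145}{254}$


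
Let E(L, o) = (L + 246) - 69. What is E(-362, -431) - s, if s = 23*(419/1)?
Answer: -9822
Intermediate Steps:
E(L, o) = 177 + L (E(L, o) = (246 + L) - 69 = 177 + L)
s = 9637 (s = 23*(419*1) = 23*419 = 9637)
E(-362, -431) - s = (177 - 362) - 1*9637 = -185 - 9637 = -9822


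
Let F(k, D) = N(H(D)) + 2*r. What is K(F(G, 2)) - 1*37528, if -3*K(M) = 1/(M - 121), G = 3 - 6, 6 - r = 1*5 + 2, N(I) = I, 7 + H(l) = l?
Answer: -14410751/384 ≈ -37528.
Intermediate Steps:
H(l) = -7 + l
r = -1 (r = 6 - (1*5 + 2) = 6 - (5 + 2) = 6 - 1*7 = 6 - 7 = -1)
G = -3
F(k, D) = -9 + D (F(k, D) = (-7 + D) + 2*(-1) = (-7 + D) - 2 = -9 + D)
K(M) = -1/(3*(-121 + M)) (K(M) = -1/(3*(M - 121)) = -1/(3*(-121 + M)))
K(F(G, 2)) - 1*37528 = -1/(-363 + 3*(-9 + 2)) - 1*37528 = -1/(-363 + 3*(-7)) - 37528 = -1/(-363 - 21) - 37528 = -1/(-384) - 37528 = -1*(-1/384) - 37528 = 1/384 - 37528 = -14410751/384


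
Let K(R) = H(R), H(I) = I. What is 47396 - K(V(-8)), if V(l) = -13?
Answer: 47409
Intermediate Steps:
K(R) = R
47396 - K(V(-8)) = 47396 - 1*(-13) = 47396 + 13 = 47409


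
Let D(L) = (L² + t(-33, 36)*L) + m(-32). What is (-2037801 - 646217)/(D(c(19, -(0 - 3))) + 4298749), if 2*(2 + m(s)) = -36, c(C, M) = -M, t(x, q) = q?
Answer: -1342009/2149315 ≈ -0.62439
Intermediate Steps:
m(s) = -20 (m(s) = -2 + (½)*(-36) = -2 - 18 = -20)
D(L) = -20 + L² + 36*L (D(L) = (L² + 36*L) - 20 = -20 + L² + 36*L)
(-2037801 - 646217)/(D(c(19, -(0 - 3))) + 4298749) = (-2037801 - 646217)/((-20 + (-(-1)*(0 - 3))² + 36*(-(-1)*(0 - 3))) + 4298749) = -2684018/((-20 + (-(-1)*(-3))² + 36*(-(-1)*(-3))) + 4298749) = -2684018/((-20 + (-1*3)² + 36*(-1*3)) + 4298749) = -2684018/((-20 + (-3)² + 36*(-3)) + 4298749) = -2684018/((-20 + 9 - 108) + 4298749) = -2684018/(-119 + 4298749) = -2684018/4298630 = -2684018*1/4298630 = -1342009/2149315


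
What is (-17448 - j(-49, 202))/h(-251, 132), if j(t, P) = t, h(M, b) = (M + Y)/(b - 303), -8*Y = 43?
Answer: -23801832/2051 ≈ -11605.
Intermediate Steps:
Y = -43/8 (Y = -⅛*43 = -43/8 ≈ -5.3750)
h(M, b) = (-43/8 + M)/(-303 + b) (h(M, b) = (M - 43/8)/(b - 303) = (-43/8 + M)/(-303 + b))
(-17448 - j(-49, 202))/h(-251, 132) = (-17448 - 1*(-49))/(((-43/8 - 251)/(-303 + 132))) = (-17448 + 49)/((-2051/8/(-171))) = -17399/((-1/171*(-2051/8))) = -17399/2051/1368 = -17399*1368/2051 = -23801832/2051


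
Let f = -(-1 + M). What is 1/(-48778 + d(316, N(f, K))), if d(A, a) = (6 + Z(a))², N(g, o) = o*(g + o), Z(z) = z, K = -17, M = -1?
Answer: 1/19343 ≈ 5.1698e-5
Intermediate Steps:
f = 2 (f = -(-1 - 1) = -1*(-2) = 2)
d(A, a) = (6 + a)²
1/(-48778 + d(316, N(f, K))) = 1/(-48778 + (6 - 17*(2 - 17))²) = 1/(-48778 + (6 - 17*(-15))²) = 1/(-48778 + (6 + 255)²) = 1/(-48778 + 261²) = 1/(-48778 + 68121) = 1/19343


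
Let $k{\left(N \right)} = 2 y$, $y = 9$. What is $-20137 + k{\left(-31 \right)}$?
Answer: $-20119$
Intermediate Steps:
$k{\left(N \right)} = 18$ ($k{\left(N \right)} = 2 \cdot 9 = 18$)
$-20137 + k{\left(-31 \right)} = -20137 + 18 = -20119$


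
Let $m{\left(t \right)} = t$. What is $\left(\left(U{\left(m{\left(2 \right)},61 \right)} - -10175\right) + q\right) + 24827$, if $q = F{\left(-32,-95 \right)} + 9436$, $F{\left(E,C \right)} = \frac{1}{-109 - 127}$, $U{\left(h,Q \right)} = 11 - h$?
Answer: $\frac{10489491}{236} \approx 44447.0$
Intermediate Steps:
$F{\left(E,C \right)} = - \frac{1}{236}$ ($F{\left(E,C \right)} = \frac{1}{-236} = - \frac{1}{236}$)
$q = \frac{2226895}{236}$ ($q = - \frac{1}{236} + 9436 = \frac{2226895}{236} \approx 9436.0$)
$\left(\left(U{\left(m{\left(2 \right)},61 \right)} - -10175\right) + q\right) + 24827 = \left(\left(\left(11 - 2\right) - -10175\right) + \frac{2226895}{236}\right) + 24827 = \left(\left(\left(11 - 2\right) + 10175\right) + \frac{2226895}{236}\right) + 24827 = \left(\left(9 + 10175\right) + \frac{2226895}{236}\right) + 24827 = \left(10184 + \frac{2226895}{236}\right) + 24827 = \frac{4630319}{236} + 24827 = \frac{10489491}{236}$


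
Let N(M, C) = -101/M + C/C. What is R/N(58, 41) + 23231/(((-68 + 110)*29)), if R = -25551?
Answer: 1806023777/52374 ≈ 34483.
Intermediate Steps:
N(M, C) = 1 - 101/M (N(M, C) = -101/M + 1 = 1 - 101/M)
R/N(58, 41) + 23231/(((-68 + 110)*29)) = -25551*58/(-101 + 58) + 23231/(((-68 + 110)*29)) = -25551/((1/58)*(-43)) + 23231/((42*29)) = -25551/(-43/58) + 23231/1218 = -25551*(-58/43) + 23231*(1/1218) = 1481958/43 + 23231/1218 = 1806023777/52374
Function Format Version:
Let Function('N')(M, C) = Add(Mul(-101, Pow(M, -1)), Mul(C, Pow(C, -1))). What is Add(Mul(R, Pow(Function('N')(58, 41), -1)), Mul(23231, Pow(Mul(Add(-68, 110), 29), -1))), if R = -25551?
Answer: Rational(1806023777, 52374) ≈ 34483.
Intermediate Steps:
Function('N')(M, C) = Add(1, Mul(-101, Pow(M, -1))) (Function('N')(M, C) = Add(Mul(-101, Pow(M, -1)), 1) = Add(1, Mul(-101, Pow(M, -1))))
Add(Mul(R, Pow(Function('N')(58, 41), -1)), Mul(23231, Pow(Mul(Add(-68, 110), 29), -1))) = Add(Mul(-25551, Pow(Mul(Pow(58, -1), Add(-101, 58)), -1)), Mul(23231, Pow(Mul(Add(-68, 110), 29), -1))) = Add(Mul(-25551, Pow(Mul(Rational(1, 58), -43), -1)), Mul(23231, Pow(Mul(42, 29), -1))) = Add(Mul(-25551, Pow(Rational(-43, 58), -1)), Mul(23231, Pow(1218, -1))) = Add(Mul(-25551, Rational(-58, 43)), Mul(23231, Rational(1, 1218))) = Add(Rational(1481958, 43), Rational(23231, 1218)) = Rational(1806023777, 52374)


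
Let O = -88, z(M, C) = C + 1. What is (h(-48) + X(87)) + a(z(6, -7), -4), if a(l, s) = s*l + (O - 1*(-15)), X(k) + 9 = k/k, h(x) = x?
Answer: -105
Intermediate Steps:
z(M, C) = 1 + C
X(k) = -8 (X(k) = -9 + k/k = -9 + 1 = -8)
a(l, s) = -73 + l*s (a(l, s) = s*l + (-88 - 1*(-15)) = l*s + (-88 + 15) = l*s - 73 = -73 + l*s)
(h(-48) + X(87)) + a(z(6, -7), -4) = (-48 - 8) + (-73 + (1 - 7)*(-4)) = -56 + (-73 - 6*(-4)) = -56 + (-73 + 24) = -56 - 49 = -105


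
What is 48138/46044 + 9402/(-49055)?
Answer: 321417317/376448070 ≈ 0.85382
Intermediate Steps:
48138/46044 + 9402/(-49055) = 48138*(1/46044) + 9402*(-1/49055) = 8023/7674 - 9402/49055 = 321417317/376448070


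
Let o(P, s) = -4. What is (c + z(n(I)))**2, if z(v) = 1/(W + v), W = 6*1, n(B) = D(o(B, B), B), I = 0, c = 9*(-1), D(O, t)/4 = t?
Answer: 2809/36 ≈ 78.028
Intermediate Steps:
D(O, t) = 4*t
c = -9
n(B) = 4*B
W = 6
z(v) = 1/(6 + v)
(c + z(n(I)))**2 = (-9 + 1/(6 + 4*0))**2 = (-9 + 1/(6 + 0))**2 = (-9 + 1/6)**2 = (-53/6)**2 = 2809/36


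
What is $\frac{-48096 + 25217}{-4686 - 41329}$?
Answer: $\frac{22879}{46015} \approx 0.49721$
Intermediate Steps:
$\frac{-48096 + 25217}{-4686 - 41329} = - \frac{22879}{-46015} = \left(-22879\right) \left(- \frac{1}{46015}\right) = \frac{22879}{46015}$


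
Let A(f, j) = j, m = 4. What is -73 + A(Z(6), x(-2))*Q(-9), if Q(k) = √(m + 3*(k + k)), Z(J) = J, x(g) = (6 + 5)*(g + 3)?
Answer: -73 + 55*I*√2 ≈ -73.0 + 77.782*I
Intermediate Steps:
x(g) = 33 + 11*g (x(g) = 11*(3 + g) = 33 + 11*g)
Q(k) = √(4 + 6*k) (Q(k) = √(4 + 3*(k + k)) = √(4 + 3*(2*k)) = √(4 + 6*k))
-73 + A(Z(6), x(-2))*Q(-9) = -73 + (33 + 11*(-2))*√(4 + 6*(-9)) = -73 + (33 - 22)*√(4 - 54) = -73 + 11*√(-50) = -73 + 11*(5*I*√2) = -73 + 55*I*√2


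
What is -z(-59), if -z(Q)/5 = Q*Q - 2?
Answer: 17395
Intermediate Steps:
z(Q) = 10 - 5*Q² (z(Q) = -5*(Q*Q - 2) = -5*(Q² - 2) = -5*(-2 + Q²) = 10 - 5*Q²)
-z(-59) = -(10 - 5*(-59)²) = -(10 - 5*3481) = -(10 - 17405) = -1*(-17395) = 17395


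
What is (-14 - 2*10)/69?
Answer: -34/69 ≈ -0.49275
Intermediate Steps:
(-14 - 2*10)/69 = (-14 - 20)*(1/69) = -34*1/69 = -34/69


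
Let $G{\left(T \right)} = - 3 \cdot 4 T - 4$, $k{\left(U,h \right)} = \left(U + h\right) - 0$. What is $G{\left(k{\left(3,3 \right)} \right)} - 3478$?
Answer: $-3554$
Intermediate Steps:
$k{\left(U,h \right)} = U + h$ ($k{\left(U,h \right)} = \left(U + h\right) + \left(-4 + 4\right) = \left(U + h\right) + 0 = U + h$)
$G{\left(T \right)} = -4 - 12 T$ ($G{\left(T \right)} = - 12 T - 4 = -4 - 12 T$)
$G{\left(k{\left(3,3 \right)} \right)} - 3478 = \left(-4 - 12 \left(3 + 3\right)\right) - 3478 = \left(-4 - 72\right) - 3478 = -76 - 3478 = -3554$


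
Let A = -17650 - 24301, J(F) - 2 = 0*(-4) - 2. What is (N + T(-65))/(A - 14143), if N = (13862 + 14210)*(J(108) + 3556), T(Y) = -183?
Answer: -99823849/56094 ≈ -1779.6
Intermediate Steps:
J(F) = 0 (J(F) = 2 + (0*(-4) - 2) = 2 + (0 - 2) = 2 - 2 = 0)
A = -41951
N = 99824032 (N = (13862 + 14210)*(0 + 3556) = 28072*3556 = 99824032)
(N + T(-65))/(A - 14143) = (99824032 - 183)/(-41951 - 14143) = 99823849/(-56094) = 99823849*(-1/56094) = -99823849/56094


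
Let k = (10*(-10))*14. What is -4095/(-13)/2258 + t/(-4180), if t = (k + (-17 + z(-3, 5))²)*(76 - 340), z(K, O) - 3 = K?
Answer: -15021903/214510 ≈ -70.029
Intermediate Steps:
k = -1400 (k = -100*14 = -1400)
z(K, O) = 3 + K
t = 293304 (t = (-1400 + (-17 + (3 - 3))²)*(76 - 340) = (-1400 + (-17 + 0)²)*(-264) = (-1400 + (-17)²)*(-264) = (-1400 + 289)*(-264) = -1111*(-264) = 293304)
-4095/(-13)/2258 + t/(-4180) = -4095/(-13)/2258 + 293304/(-4180) = -4095*(-1/13)*(1/2258) + 293304*(-1/4180) = 315*(1/2258) - 6666/95 = 315/2258 - 6666/95 = -15021903/214510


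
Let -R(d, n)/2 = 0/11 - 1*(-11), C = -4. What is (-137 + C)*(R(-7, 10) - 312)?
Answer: 47094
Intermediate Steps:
R(d, n) = -22 (R(d, n) = -2*(0/11 - 1*(-11)) = -2*(0*(1/11) + 11) = -2*(0 + 11) = -2*11 = -22)
(-137 + C)*(R(-7, 10) - 312) = (-137 - 4)*(-22 - 312) = -141*(-334) = 47094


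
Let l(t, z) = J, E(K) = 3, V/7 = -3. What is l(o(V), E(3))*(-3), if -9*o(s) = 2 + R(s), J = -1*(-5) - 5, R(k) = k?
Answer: 0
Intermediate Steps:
V = -21 (V = 7*(-3) = -21)
J = 0 (J = 5 - 5 = 0)
o(s) = -2/9 - s/9 (o(s) = -(2 + s)/9 = -2/9 - s/9)
l(t, z) = 0
l(o(V), E(3))*(-3) = 0*(-3) = 0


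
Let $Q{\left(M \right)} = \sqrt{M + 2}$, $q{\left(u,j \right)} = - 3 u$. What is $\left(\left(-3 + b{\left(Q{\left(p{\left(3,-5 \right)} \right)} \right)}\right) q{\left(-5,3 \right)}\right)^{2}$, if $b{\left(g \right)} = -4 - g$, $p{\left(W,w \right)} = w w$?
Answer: $17100 + 9450 \sqrt{3} \approx 33468.0$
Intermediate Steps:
$p{\left(W,w \right)} = w^{2}$
$Q{\left(M \right)} = \sqrt{2 + M}$
$\left(\left(-3 + b{\left(Q{\left(p{\left(3,-5 \right)} \right)} \right)}\right) q{\left(-5,3 \right)}\right)^{2} = \left(\left(-3 - \left(4 + \sqrt{2 + \left(-5\right)^{2}}\right)\right) \left(\left(-3\right) \left(-5\right)\right)\right)^{2} = \left(\left(-3 - \left(4 + \sqrt{2 + 25}\right)\right) 15\right)^{2} = \left(\left(-3 - \left(4 + \sqrt{27}\right)\right) 15\right)^{2} = \left(\left(-3 - \left(4 + 3 \sqrt{3}\right)\right) 15\right)^{2} = \left(\left(-7 - 3 \sqrt{3}\right) 15\right)^{2} = \left(-105 - 45 \sqrt{3}\right)^{2}$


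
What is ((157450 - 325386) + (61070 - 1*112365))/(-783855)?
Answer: 24359/87095 ≈ 0.27968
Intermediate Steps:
((157450 - 325386) + (61070 - 1*112365))/(-783855) = (-167936 + (61070 - 112365))*(-1/783855) = (-167936 - 51295)*(-1/783855) = -219231*(-1/783855) = 24359/87095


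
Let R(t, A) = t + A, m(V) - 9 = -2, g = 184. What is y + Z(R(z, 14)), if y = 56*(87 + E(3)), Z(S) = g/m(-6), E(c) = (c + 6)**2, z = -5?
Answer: 66040/7 ≈ 9434.3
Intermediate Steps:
E(c) = (6 + c)**2
m(V) = 7 (m(V) = 9 - 2 = 7)
R(t, A) = A + t
Z(S) = 184/7
y = 9408 (y = 56*(87 + (6 + 3)**2) = 56*(87 + 9**2) = 56*(87 + 81) = 56*168 = 9408)
y + Z(R(z, 14)) = 9408 + 184/7 = 66040/7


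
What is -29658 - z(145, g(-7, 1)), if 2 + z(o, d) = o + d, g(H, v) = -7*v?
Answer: -29794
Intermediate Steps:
z(o, d) = -2 + d + o (z(o, d) = -2 + (o + d) = -2 + (d + o) = -2 + d + o)
-29658 - z(145, g(-7, 1)) = -29658 - (-2 - 7*1 + 145) = -29658 - (-2 - 7 + 145) = -29658 - 1*136 = -29658 - 136 = -29794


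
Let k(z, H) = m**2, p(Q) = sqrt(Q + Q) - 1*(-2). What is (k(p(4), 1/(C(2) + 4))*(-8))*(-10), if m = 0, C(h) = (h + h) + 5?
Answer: 0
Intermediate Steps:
p(Q) = 2 + sqrt(2)*sqrt(Q) (p(Q) = sqrt(2*Q) + 2 = sqrt(2)*sqrt(Q) + 2 = 2 + sqrt(2)*sqrt(Q))
C(h) = 5 + 2*h (C(h) = 2*h + 5 = 5 + 2*h)
k(z, H) = 0 (k(z, H) = 0**2 = 0)
(k(p(4), 1/(C(2) + 4))*(-8))*(-10) = (0*(-8))*(-10) = 0*(-10) = 0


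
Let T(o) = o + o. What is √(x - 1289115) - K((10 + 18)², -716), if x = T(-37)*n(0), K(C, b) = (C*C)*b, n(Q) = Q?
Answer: 440093696 + 9*I*√15915 ≈ 4.4009e+8 + 1135.4*I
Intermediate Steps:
T(o) = 2*o
K(C, b) = b*C² (K(C, b) = C²*b = b*C²)
x = 0 (x = (2*(-37))*0 = -74*0 = 0)
√(x - 1289115) - K((10 + 18)², -716) = √(0 - 1289115) - (-716)*((10 + 18)²)² = √(-1289115) - (-716)*(28²)² = 9*I*√15915 - (-716)*784² = 9*I*√15915 - (-716)*614656 = 9*I*√15915 - 1*(-440093696) = 9*I*√15915 + 440093696 = 440093696 + 9*I*√15915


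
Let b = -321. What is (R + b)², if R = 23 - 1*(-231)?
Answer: 4489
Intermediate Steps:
R = 254 (R = 23 + 231 = 254)
(R + b)² = (254 - 321)² = (-67)² = 4489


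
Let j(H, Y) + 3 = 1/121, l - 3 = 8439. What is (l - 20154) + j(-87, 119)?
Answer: -1417514/121 ≈ -11715.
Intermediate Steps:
l = 8442 (l = 3 + 8439 = 8442)
j(H, Y) = -362/121 (j(H, Y) = -3 + 1/121 = -362/121)
(l - 20154) + j(-87, 119) = (8442 - 20154) - 362/121 = -11712 - 362/121 = -1417514/121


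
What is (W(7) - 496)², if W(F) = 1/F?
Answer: 12047841/49 ≈ 2.4587e+5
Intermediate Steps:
(W(7) - 496)² = (1/7 - 496)² = (⅐ - 496)² = (-3471/7)² = 12047841/49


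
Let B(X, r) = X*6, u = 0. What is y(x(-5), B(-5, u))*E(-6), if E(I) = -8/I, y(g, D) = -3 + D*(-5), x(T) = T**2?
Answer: 196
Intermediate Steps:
B(X, r) = 6*X
y(g, D) = -3 - 5*D
y(x(-5), B(-5, u))*E(-6) = (-3 - 30*(-5))*(-8/(-6)) = (-3 - 5*(-30))*(-8*(-1/6)) = (-3 + 150)*(4/3) = 147*(4/3) = 196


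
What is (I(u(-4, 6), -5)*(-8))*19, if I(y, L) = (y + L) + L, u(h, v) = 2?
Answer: 1216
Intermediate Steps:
I(y, L) = y + 2*L (I(y, L) = (L + y) + L = y + 2*L)
(I(u(-4, 6), -5)*(-8))*19 = ((2 + 2*(-5))*(-8))*19 = ((2 - 10)*(-8))*19 = -8*(-8)*19 = 64*19 = 1216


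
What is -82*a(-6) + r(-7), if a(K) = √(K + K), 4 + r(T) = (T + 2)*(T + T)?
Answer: 66 - 164*I*√3 ≈ 66.0 - 284.06*I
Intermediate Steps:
r(T) = -4 + 2*T*(2 + T) (r(T) = -4 + (T + 2)*(T + T) = -4 + (2 + T)*(2*T) = -4 + 2*T*(2 + T))
a(K) = √2*√K (a(K) = √(2*K) = √2*√K)
-82*a(-6) + r(-7) = -82*√2*√(-6) + (-4 + 2*(-7)² + 4*(-7)) = -82*√2*I*√6 + (-4 + 2*49 - 28) = -164*I*√3 + (-4 + 98 - 28) = -164*I*√3 + 66 = 66 - 164*I*√3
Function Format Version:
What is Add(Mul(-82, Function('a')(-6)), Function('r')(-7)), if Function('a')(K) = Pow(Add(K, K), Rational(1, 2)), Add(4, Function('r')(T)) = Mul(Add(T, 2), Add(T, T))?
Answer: Add(66, Mul(-164, I, Pow(3, Rational(1, 2)))) ≈ Add(66.000, Mul(-284.06, I))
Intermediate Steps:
Function('r')(T) = Add(-4, Mul(2, T, Add(2, T))) (Function('r')(T) = Add(-4, Mul(Add(T, 2), Add(T, T))) = Add(-4, Mul(Add(2, T), Mul(2, T))) = Add(-4, Mul(2, T, Add(2, T))))
Function('a')(K) = Mul(Pow(2, Rational(1, 2)), Pow(K, Rational(1, 2))) (Function('a')(K) = Pow(Mul(2, K), Rational(1, 2)) = Mul(Pow(2, Rational(1, 2)), Pow(K, Rational(1, 2))))
Add(Mul(-82, Function('a')(-6)), Function('r')(-7)) = Add(Mul(-82, Mul(Pow(2, Rational(1, 2)), Pow(-6, Rational(1, 2)))), Add(-4, Mul(2, Pow(-7, 2)), Mul(4, -7))) = Add(Mul(-82, Mul(Pow(2, Rational(1, 2)), Mul(I, Pow(6, Rational(1, 2))))), Add(-4, Mul(2, 49), -28)) = Add(Mul(-82, Mul(2, I, Pow(3, Rational(1, 2)))), Add(-4, 98, -28)) = Add(Mul(-164, I, Pow(3, Rational(1, 2))), 66) = Add(66, Mul(-164, I, Pow(3, Rational(1, 2))))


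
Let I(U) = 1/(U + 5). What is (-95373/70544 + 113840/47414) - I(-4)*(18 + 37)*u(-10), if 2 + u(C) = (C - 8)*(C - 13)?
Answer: -37894526180511/1672386608 ≈ -22659.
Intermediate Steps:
I(U) = 1/(5 + U)
u(C) = -2 + (-13 + C)*(-8 + C) (u(C) = -2 + (C - 8)*(C - 13) = -2 + (-8 + C)*(-13 + C) = -2 + (-13 + C)*(-8 + C))
(-95373/70544 + 113840/47414) - I(-4)*(18 + 37)*u(-10) = (-95373/70544 + 113840/47414) - (18 + 37)*(102 + (-10)² - 21*(-10))/(5 - 4) = (-95373*1/70544 + 113840*(1/47414)) - 55*(102 + 100 + 210)/1 = (-95373/70544 + 56920/23707) - 55*412 = 1754356769/1672386608 - 22660 = -37894526180511/1672386608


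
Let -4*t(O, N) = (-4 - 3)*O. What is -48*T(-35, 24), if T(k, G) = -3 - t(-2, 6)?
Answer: -24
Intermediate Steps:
t(O, N) = 7*O/4 (t(O, N) = -(-4 - 3)*O/4 = -(-7)*O/4 = 7*O/4)
T(k, G) = ½ (T(k, G) = -3 - 7*(-2)/4 = -3 - 1*(-7/2) = -3 + 7/2 = ½)
-48*T(-35, 24) = -48*½ = -24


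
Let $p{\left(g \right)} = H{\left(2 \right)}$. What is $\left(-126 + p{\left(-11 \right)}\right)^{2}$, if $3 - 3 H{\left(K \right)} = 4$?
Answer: $\frac{143641}{9} \approx 15960.0$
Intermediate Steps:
$H{\left(K \right)} = - \frac{1}{3}$ ($H{\left(K \right)} = 1 - \frac{4}{3} = - \frac{1}{3}$)
$p{\left(g \right)} = - \frac{1}{3}$
$\left(-126 + p{\left(-11 \right)}\right)^{2} = \left(-126 - \frac{1}{3}\right)^{2} = \left(- \frac{379}{3}\right)^{2} = \frac{143641}{9}$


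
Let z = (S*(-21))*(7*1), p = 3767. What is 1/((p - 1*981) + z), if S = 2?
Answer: 1/2492 ≈ 0.00040128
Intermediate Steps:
z = -294 (z = (2*(-21))*(7*1) = -42*7 = -294)
1/((p - 1*981) + z) = 1/((3767 - 1*981) - 294) = 1/((3767 - 981) - 294) = 1/(2786 - 294) = 1/2492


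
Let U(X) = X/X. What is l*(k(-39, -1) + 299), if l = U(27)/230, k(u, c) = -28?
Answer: 271/230 ≈ 1.1783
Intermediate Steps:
U(X) = 1
l = 1/230 ≈ 0.0043478
l*(k(-39, -1) + 299) = (-28 + 299)/230 = (1/230)*271 = 271/230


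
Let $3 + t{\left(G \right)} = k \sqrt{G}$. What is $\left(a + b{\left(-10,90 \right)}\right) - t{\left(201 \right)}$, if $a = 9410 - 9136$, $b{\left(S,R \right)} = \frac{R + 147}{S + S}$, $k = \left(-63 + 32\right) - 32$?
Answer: $\frac{5303}{20} + 63 \sqrt{201} \approx 1158.3$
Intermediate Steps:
$k = -63$ ($k = -31 - 32 = -63$)
$b{\left(S,R \right)} = \frac{147 + R}{2 S}$
$a = 274$
$t{\left(G \right)} = -3 - 63 \sqrt{G}$
$\left(a + b{\left(-10,90 \right)}\right) - t{\left(201 \right)} = \left(274 + \frac{147 + 90}{2 \left(-10\right)}\right) - \left(-3 - 63 \sqrt{201}\right) = \left(274 + \frac{1}{2} \left(- \frac{1}{10}\right) 237\right) + \left(3 + 63 \sqrt{201}\right) = \left(274 - \frac{237}{20}\right) + \left(3 + 63 \sqrt{201}\right) = \frac{5243}{20} + \left(3 + 63 \sqrt{201}\right) = \frac{5303}{20} + 63 \sqrt{201}$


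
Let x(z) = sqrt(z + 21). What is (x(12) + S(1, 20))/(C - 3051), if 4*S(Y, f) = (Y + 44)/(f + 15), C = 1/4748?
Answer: -10683/101403029 - 4748*sqrt(33)/14486147 ≈ -0.0019882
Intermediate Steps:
C = 1/4748 ≈ 0.00021061
x(z) = sqrt(21 + z)
S(Y, f) = (44 + Y)/(4*(15 + f)) (S(Y, f) = ((Y + 44)/(f + 15))/4 = ((44 + Y)/(15 + f))/4 = (44 + Y)/(4*(15 + f)))
(x(12) + S(1, 20))/(C - 3051) = (sqrt(21 + 12) + (44 + 1)/(4*(15 + 20)))/(1/4748 - 3051) = (sqrt(33) + (1/4)*45/35)/(-14486147/4748) = (sqrt(33) + (1/4)*(1/35)*45)*(-4748/14486147) = (sqrt(33) + 9/28)*(-4748/14486147) = (9/28 + sqrt(33))*(-4748/14486147) = -10683/101403029 - 4748*sqrt(33)/14486147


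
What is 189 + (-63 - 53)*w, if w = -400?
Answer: 46589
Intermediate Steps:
189 + (-63 - 53)*w = 189 + (-63 - 53)*(-400) = 189 - 116*(-400) = 189 + 46400 = 46589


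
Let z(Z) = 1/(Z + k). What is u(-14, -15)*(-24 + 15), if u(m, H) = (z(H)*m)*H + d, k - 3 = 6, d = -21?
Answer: 504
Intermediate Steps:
k = 9 (k = 3 + 6 = 9)
z(Z) = 1/(9 + Z) (z(Z) = 1/(Z + 9) = 1/(9 + Z))
u(m, H) = -21 + H*m/(9 + H) (u(m, H) = (m/(9 + H))*H - 21 = H*m/(9 + H) - 21 = -21 + H*m/(9 + H))
u(-14, -15)*(-24 + 15) = ((-189 - 21*(-15) - 15*(-14))/(9 - 15))*(-24 + 15) = ((-189 + 315 + 210)/(-6))*(-9) = -1/6*336*(-9) = -56*(-9) = 504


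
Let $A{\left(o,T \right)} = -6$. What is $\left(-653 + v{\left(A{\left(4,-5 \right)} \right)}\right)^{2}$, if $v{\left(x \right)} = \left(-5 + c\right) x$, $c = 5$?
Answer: $426409$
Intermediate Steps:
$v{\left(x \right)} = 0$ ($v{\left(x \right)} = \left(-5 + 5\right) x = 0 x = 0$)
$\left(-653 + v{\left(A{\left(4,-5 \right)} \right)}\right)^{2} = \left(-653 + 0\right)^{2} = \left(-653\right)^{2} = 426409$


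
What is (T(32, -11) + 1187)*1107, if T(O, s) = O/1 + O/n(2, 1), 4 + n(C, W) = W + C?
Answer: 1314009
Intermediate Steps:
n(C, W) = -4 + C + W (n(C, W) = -4 + (W + C) = -4 + (C + W) = -4 + C + W)
T(O, s) = 0 (T(O, s) = O/1 + O/(-4 + 2 + 1) = O*1 + O/(-1) = O + O*(-1) = O - O = 0)
(T(32, -11) + 1187)*1107 = (0 + 1187)*1107 = 1187*1107 = 1314009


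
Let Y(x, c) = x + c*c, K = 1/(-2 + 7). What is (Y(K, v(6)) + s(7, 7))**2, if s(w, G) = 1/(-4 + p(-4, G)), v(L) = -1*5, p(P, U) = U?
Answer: 146689/225 ≈ 651.95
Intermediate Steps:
v(L) = -5
K = 1/5 ≈ 0.20000
Y(x, c) = x + c**2
s(w, G) = 1/(-4 + G)
(Y(K, v(6)) + s(7, 7))**2 = ((1/5 + (-5)**2) + 1/(-4 + 7))**2 = ((1/5 + 25) + 1/3)**2 = (126/5 + 1/3)**2 = (383/15)**2 = 146689/225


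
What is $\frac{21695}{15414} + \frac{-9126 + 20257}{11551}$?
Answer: $\frac{422172179}{178047114} \approx 2.3711$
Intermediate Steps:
$\frac{21695}{15414} + \frac{-9126 + 20257}{11551} = 21695 \cdot \frac{1}{15414} + 11131 \cdot \frac{1}{11551} = \frac{21695}{15414} + \frac{11131}{11551} = \frac{422172179}{178047114}$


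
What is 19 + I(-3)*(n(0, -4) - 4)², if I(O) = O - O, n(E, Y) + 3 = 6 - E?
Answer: 19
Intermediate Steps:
n(E, Y) = 3 - E (n(E, Y) = -3 + (6 - E) = 3 - E)
I(O) = 0
19 + I(-3)*(n(0, -4) - 4)² = 19 + 0*((3 - 1*0) - 4)² = 19 + 0*((3 + 0) - 4)² = 19 + 0*(3 - 4)² = 19 + 0*(-1)² = 19 + 0*1 = 19 + 0 = 19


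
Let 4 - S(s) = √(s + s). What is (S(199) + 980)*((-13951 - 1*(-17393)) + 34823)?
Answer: 37652760 - 38265*√398 ≈ 3.6889e+7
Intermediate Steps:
S(s) = 4 - √2*√s (S(s) = 4 - √(s + s) = 4 - √(2*s) = 4 - √2*√s)
(S(199) + 980)*((-13951 - 1*(-17393)) + 34823) = ((4 - √2*√199) + 980)*((-13951 - 1*(-17393)) + 34823) = ((4 - √398) + 980)*((-13951 + 17393) + 34823) = (984 - √398)*(3442 + 34823) = (984 - √398)*38265 = 37652760 - 38265*√398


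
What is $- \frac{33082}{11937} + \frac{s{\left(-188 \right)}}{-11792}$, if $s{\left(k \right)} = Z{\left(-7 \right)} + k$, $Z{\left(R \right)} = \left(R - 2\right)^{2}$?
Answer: $- \frac{388825685}{140761104} \approx -2.7623$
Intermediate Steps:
$Z{\left(R \right)} = \left(-2 + R\right)^{2}$
$s{\left(k \right)} = 81 + k$ ($s{\left(k \right)} = \left(-2 - 7\right)^{2} + k = \left(-9\right)^{2} + k = 81 + k$)
$- \frac{33082}{11937} + \frac{s{\left(-188 \right)}}{-11792} = - \frac{33082}{11937} + \frac{81 - 188}{-11792} = \left(-33082\right) \frac{1}{11937} - - \frac{107}{11792} = - \frac{33082}{11937} + \frac{107}{11792} = - \frac{388825685}{140761104}$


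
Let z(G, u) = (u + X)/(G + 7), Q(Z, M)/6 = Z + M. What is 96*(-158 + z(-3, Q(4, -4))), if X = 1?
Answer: -15144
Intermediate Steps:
Q(Z, M) = 6*M + 6*Z (Q(Z, M) = 6*(Z + M) = 6*(M + Z) = 6*M + 6*Z)
z(G, u) = (1 + u)/(7 + G) (z(G, u) = (u + 1)/(G + 7) = (1 + u)/(7 + G))
96*(-158 + z(-3, Q(4, -4))) = 96*(-158 + (1 + (6*(-4) + 6*4))/(7 - 3)) = 96*(-158 + (1 + (-24 + 24))/4) = 96*(-158 + (1 + 0)/4) = 96*(-158 + (¼)*1) = 96*(-158 + ¼) = 96*(-631/4) = -15144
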